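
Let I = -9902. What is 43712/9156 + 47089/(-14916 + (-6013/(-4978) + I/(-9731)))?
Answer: 2673503038236634/1653658128716181 ≈ 1.6167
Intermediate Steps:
43712/9156 + 47089/(-14916 + (-6013/(-4978) + I/(-9731))) = 43712/9156 + 47089/(-14916 + (-6013/(-4978) - 9902/(-9731))) = 43712*(1/9156) + 47089/(-14916 + (-6013*(-1/4978) - 9902*(-1/9731))) = 10928/2289 + 47089/(-14916 + (6013/4978 + 9902/9731)) = 10928/2289 + 47089/(-14916 + 107804659/48440918) = 10928/2289 + 47089/(-722436928229/48440918) = 10928/2289 + 47089*(-48440918/722436928229) = 10928/2289 - 2281034387702/722436928229 = 2673503038236634/1653658128716181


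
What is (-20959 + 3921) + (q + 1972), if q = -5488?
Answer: -20554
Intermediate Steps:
(-20959 + 3921) + (q + 1972) = (-20959 + 3921) + (-5488 + 1972) = -17038 - 3516 = -20554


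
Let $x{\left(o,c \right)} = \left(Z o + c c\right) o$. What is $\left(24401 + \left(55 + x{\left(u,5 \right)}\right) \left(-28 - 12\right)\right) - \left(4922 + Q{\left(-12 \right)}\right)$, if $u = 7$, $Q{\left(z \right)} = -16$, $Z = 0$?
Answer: $10295$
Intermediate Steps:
$x{\left(o,c \right)} = o c^{2}$ ($x{\left(o,c \right)} = \left(0 o + c c\right) o = \left(0 + c^{2}\right) o = c^{2} o = o c^{2}$)
$\left(24401 + \left(55 + x{\left(u,5 \right)}\right) \left(-28 - 12\right)\right) - \left(4922 + Q{\left(-12 \right)}\right) = \left(24401 + \left(55 + 7 \cdot 5^{2}\right) \left(-28 - 12\right)\right) - 4906 = \left(24401 + \left(55 + 7 \cdot 25\right) \left(-28 - 12\right)\right) + \left(-4922 + 16\right) = \left(24401 + \left(55 + 175\right) \left(-40\right)\right) - 4906 = \left(24401 + 230 \left(-40\right)\right) - 4906 = \left(24401 - 9200\right) - 4906 = 15201 - 4906 = 10295$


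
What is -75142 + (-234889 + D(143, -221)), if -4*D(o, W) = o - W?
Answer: -310122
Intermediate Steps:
D(o, W) = -o/4 + W/4 (D(o, W) = -(o - W)/4 = -o/4 + W/4)
-75142 + (-234889 + D(143, -221)) = -75142 + (-234889 + (-¼*143 + (¼)*(-221))) = -75142 + (-234889 + (-143/4 - 221/4)) = -75142 + (-234889 - 91) = -75142 - 234980 = -310122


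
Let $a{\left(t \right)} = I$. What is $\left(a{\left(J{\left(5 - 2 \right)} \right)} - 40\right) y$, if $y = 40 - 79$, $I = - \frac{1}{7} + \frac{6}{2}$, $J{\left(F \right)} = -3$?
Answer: $\frac{10140}{7} \approx 1448.6$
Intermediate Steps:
$I = \frac{20}{7}$ ($I = \left(-1\right) \frac{1}{7} + 6 \cdot \frac{1}{2} = - \frac{1}{7} + 3 = \frac{20}{7} \approx 2.8571$)
$y = -39$ ($y = 40 - 79 = -39$)
$a{\left(t \right)} = \frac{20}{7}$
$\left(a{\left(J{\left(5 - 2 \right)} \right)} - 40\right) y = \left(\frac{20}{7} - 40\right) \left(-39\right) = \left(- \frac{260}{7}\right) \left(-39\right) = \frac{10140}{7}$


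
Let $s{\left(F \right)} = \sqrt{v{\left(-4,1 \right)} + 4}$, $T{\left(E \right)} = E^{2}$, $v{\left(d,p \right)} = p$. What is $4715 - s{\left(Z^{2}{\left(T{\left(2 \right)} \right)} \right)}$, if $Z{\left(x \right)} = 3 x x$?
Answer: $4715 - \sqrt{5} \approx 4712.8$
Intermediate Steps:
$Z{\left(x \right)} = 3 x^{2}$
$s{\left(F \right)} = \sqrt{5}$ ($s{\left(F \right)} = \sqrt{1 + 4} = \sqrt{5}$)
$4715 - s{\left(Z^{2}{\left(T{\left(2 \right)} \right)} \right)} = 4715 - \sqrt{5}$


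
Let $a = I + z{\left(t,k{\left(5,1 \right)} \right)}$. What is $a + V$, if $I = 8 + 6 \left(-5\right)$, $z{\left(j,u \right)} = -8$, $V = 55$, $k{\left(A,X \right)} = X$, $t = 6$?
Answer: $25$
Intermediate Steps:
$I = -22$ ($I = 8 - 30 = -22$)
$a = -30$ ($a = -22 - 8 = -30$)
$a + V = -30 + 55 = 25$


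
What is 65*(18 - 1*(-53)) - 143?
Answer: 4472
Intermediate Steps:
65*(18 - 1*(-53)) - 143 = 65*(18 + 53) - 143 = 65*71 - 143 = 4615 - 143 = 4472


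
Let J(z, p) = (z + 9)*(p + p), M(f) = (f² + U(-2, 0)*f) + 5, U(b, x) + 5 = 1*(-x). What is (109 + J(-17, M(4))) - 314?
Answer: -221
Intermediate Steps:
U(b, x) = -5 - x (U(b, x) = -5 + 1*(-x) = -5 - x)
M(f) = 5 + f² - 5*f (M(f) = (f² + (-5 - 1*0)*f) + 5 = (f² + (-5 + 0)*f) + 5 = (f² - 5*f) + 5 = 5 + f² - 5*f)
J(z, p) = 2*p*(9 + z) (J(z, p) = (9 + z)*(2*p) = 2*p*(9 + z))
(109 + J(-17, M(4))) - 314 = (109 + 2*(5 + 4² - 5*4)*(9 - 17)) - 314 = (109 + 2*(5 + 16 - 20)*(-8)) - 314 = (109 + 2*1*(-8)) - 314 = (109 - 16) - 314 = 93 - 314 = -221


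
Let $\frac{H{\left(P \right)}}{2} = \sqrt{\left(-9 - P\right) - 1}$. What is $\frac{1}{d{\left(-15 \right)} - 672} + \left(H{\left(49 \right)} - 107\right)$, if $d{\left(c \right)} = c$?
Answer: $- \frac{73510}{687} + 2 i \sqrt{59} \approx -107.0 + 15.362 i$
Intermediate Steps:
$H{\left(P \right)} = 2 \sqrt{-10 - P}$ ($H{\left(P \right)} = 2 \sqrt{\left(-9 - P\right) - 1} = 2 \sqrt{-10 - P}$)
$\frac{1}{d{\left(-15 \right)} - 672} + \left(H{\left(49 \right)} - 107\right) = \frac{1}{-15 - 672} - \left(107 - 2 \sqrt{-10 - 49}\right) = \frac{1}{-687} - \left(107 - 2 \sqrt{-10 - 49}\right) = - \frac{1}{687} - \left(107 - 2 \sqrt{-59}\right) = - \frac{1}{687} - \left(107 - 2 i \sqrt{59}\right) = - \frac{73510}{687} + 2 i \sqrt{59}$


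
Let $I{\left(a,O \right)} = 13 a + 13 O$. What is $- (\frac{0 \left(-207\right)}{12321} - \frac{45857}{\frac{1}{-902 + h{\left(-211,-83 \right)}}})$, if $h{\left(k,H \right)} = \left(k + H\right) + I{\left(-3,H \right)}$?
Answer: $-106113098$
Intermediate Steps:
$I{\left(a,O \right)} = 13 O + 13 a$
$h{\left(k,H \right)} = -39 + k + 14 H$ ($h{\left(k,H \right)} = \left(k + H\right) + \left(13 H + 13 \left(-3\right)\right) = \left(H + k\right) + \left(13 H - 39\right) = \left(H + k\right) + \left(-39 + 13 H\right) = -39 + k + 14 H$)
$- (\frac{0 \left(-207\right)}{12321} - \frac{45857}{\frac{1}{-902 + h{\left(-211,-83 \right)}}}) = - (\frac{0 \left(-207\right)}{12321} - \frac{45857}{\frac{1}{-902 - 1412}}) = - (0 \cdot \frac{1}{12321} - \frac{45857}{\frac{1}{-902 - 1412}}) = - (0 - \frac{45857}{\frac{1}{-902 - 1412}}) = - (0 - \frac{45857}{\frac{1}{-2314}}) = - (0 - \frac{45857}{- \frac{1}{2314}}) = - (0 - -106113098) = - (0 + 106113098) = \left(-1\right) 106113098 = -106113098$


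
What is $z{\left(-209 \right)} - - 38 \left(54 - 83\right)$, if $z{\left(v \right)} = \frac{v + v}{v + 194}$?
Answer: $- \frac{16112}{15} \approx -1074.1$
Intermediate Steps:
$z{\left(v \right)} = \frac{2 v}{194 + v}$
$z{\left(-209 \right)} - - 38 \left(54 - 83\right) = 2 \left(-209\right) \frac{1}{194 - 209} - - 38 \left(54 - 83\right) = 2 \left(-209\right) \frac{1}{-15} - \left(-38\right) \left(-29\right) = 2 \left(-209\right) \left(- \frac{1}{15}\right) - 1102 = \frac{418}{15} - 1102 = - \frac{16112}{15}$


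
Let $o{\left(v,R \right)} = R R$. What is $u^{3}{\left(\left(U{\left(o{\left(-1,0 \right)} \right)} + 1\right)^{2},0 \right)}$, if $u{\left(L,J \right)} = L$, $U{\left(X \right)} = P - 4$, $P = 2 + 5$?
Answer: $4096$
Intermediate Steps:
$o{\left(v,R \right)} = R^{2}$
$P = 7$
$U{\left(X \right)} = 3$ ($U{\left(X \right)} = 7 - 4 = 3$)
$u^{3}{\left(\left(U{\left(o{\left(-1,0 \right)} \right)} + 1\right)^{2},0 \right)} = \left(\left(3 + 1\right)^{2}\right)^{3} = \left(4^{2}\right)^{3} = 16^{3} = 4096$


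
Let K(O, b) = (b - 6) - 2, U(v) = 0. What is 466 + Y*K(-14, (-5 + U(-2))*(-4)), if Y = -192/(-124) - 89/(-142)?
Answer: 1083116/2201 ≈ 492.10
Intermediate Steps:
Y = 9575/4402 (Y = -192*(-1/124) - 89*(-1/142) = 48/31 + 89/142 = 9575/4402 ≈ 2.1751)
K(O, b) = -8 + b (K(O, b) = (-6 + b) - 2 = -8 + b)
466 + Y*K(-14, (-5 + U(-2))*(-4)) = 466 + 9575*(-8 + (-5 + 0)*(-4))/4402 = 466 + 9575*(-8 - 5*(-4))/4402 = 466 + 9575*(-8 + 20)/4402 = 466 + (9575/4402)*12 = 466 + 57450/2201 = 1083116/2201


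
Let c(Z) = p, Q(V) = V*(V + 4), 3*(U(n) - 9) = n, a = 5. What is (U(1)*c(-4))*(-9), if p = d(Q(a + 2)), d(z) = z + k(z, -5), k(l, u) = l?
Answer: -12936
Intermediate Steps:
U(n) = 9 + n/3
Q(V) = V*(4 + V)
d(z) = 2*z (d(z) = z + z = 2*z)
p = 154 (p = 2*((5 + 2)*(4 + (5 + 2))) = 2*(7*(4 + 7)) = 2*(7*11) = 2*77 = 154)
c(Z) = 154
(U(1)*c(-4))*(-9) = ((9 + (⅓)*1)*154)*(-9) = ((9 + ⅓)*154)*(-9) = ((28/3)*154)*(-9) = (4312/3)*(-9) = -12936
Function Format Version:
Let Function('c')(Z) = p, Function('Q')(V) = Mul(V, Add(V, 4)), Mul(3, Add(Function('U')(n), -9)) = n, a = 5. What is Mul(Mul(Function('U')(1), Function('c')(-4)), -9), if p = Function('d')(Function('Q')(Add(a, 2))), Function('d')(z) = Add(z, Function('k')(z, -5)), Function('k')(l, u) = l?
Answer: -12936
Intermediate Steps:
Function('U')(n) = Add(9, Mul(Rational(1, 3), n))
Function('Q')(V) = Mul(V, Add(4, V))
Function('d')(z) = Mul(2, z) (Function('d')(z) = Add(z, z) = Mul(2, z))
p = 154 (p = Mul(2, Mul(Add(5, 2), Add(4, Add(5, 2)))) = Mul(2, Mul(7, Add(4, 7))) = Mul(2, Mul(7, 11)) = Mul(2, 77) = 154)
Function('c')(Z) = 154
Mul(Mul(Function('U')(1), Function('c')(-4)), -9) = Mul(Mul(Add(9, Mul(Rational(1, 3), 1)), 154), -9) = Mul(Mul(Add(9, Rational(1, 3)), 154), -9) = Mul(Mul(Rational(28, 3), 154), -9) = Mul(Rational(4312, 3), -9) = -12936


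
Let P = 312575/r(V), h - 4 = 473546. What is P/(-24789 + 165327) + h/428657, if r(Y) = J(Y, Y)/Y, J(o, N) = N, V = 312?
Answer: 200539231675/60242597466 ≈ 3.3289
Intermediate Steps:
h = 473550 (h = 4 + 473546 = 473550)
r(Y) = 1 (r(Y) = Y/Y = 1)
P = 312575 (P = 312575/1 = 312575*1 = 312575)
P/(-24789 + 165327) + h/428657 = 312575/(-24789 + 165327) + 473550/428657 = 312575/140538 + 473550*(1/428657) = 312575*(1/140538) + 473550/428657 = 312575/140538 + 473550/428657 = 200539231675/60242597466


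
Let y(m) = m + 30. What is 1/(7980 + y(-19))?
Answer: 1/7991 ≈ 0.00012514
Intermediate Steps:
y(m) = 30 + m
1/(7980 + y(-19)) = 1/(7980 + (30 - 19)) = 1/(7980 + 11) = 1/7991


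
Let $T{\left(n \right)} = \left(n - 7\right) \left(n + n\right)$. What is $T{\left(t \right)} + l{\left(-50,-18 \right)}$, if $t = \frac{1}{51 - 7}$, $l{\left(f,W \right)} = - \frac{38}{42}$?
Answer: $- \frac{24839}{20328} \approx -1.2219$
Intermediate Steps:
$l{\left(f,W \right)} = - \frac{19}{21}$ ($l{\left(f,W \right)} = \left(-38\right) \frac{1}{42} = - \frac{19}{21}$)
$t = \frac{1}{44} \approx 0.022727$
$T{\left(n \right)} = 2 n \left(-7 + n\right)$ ($T{\left(n \right)} = \left(-7 + n\right) 2 n = 2 n \left(-7 + n\right)$)
$T{\left(t \right)} + l{\left(-50,-18 \right)} = 2 \cdot \frac{1}{44} \left(-7 + \frac{1}{44}\right) - \frac{19}{21} = 2 \cdot \frac{1}{44} \left(- \frac{307}{44}\right) - \frac{19}{21} = - \frac{307}{968} - \frac{19}{21} = - \frac{24839}{20328}$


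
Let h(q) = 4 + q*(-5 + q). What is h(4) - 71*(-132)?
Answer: 9372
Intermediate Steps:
h(4) - 71*(-132) = (4 + 4**2 - 5*4) - 71*(-132) = (4 + 16 - 20) + 9372 = 0 + 9372 = 9372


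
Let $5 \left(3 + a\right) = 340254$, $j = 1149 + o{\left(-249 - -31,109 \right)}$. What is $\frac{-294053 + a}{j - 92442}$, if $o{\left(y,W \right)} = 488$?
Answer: $\frac{1130026}{454025} \approx 2.4889$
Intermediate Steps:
$j = 1637$ ($j = 1149 + 488 = 1637$)
$a = \frac{340239}{5}$ ($a = -3 + \frac{1}{5} \cdot 340254 = -3 + \frac{340254}{5} = \frac{340239}{5} \approx 68048.0$)
$\frac{-294053 + a}{j - 92442} = \frac{-294053 + \frac{340239}{5}}{1637 - 92442} = - \frac{1130026}{5 \left(-90805\right)} = \left(- \frac{1130026}{5}\right) \left(- \frac{1}{90805}\right) = \frac{1130026}{454025}$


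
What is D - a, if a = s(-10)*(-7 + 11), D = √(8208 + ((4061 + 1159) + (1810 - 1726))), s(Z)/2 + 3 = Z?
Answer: 104 + 2*√3378 ≈ 220.24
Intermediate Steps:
s(Z) = -6 + 2*Z
D = 2*√3378 (D = √(8208 + (5220 + 84)) = √(8208 + 5304) = √13512 = 2*√3378 ≈ 116.24)
a = -104 (a = (-6 + 2*(-10))*(-7 + 11) = (-6 - 20)*4 = -26*4 = -104)
D - a = 2*√3378 - 1*(-104) = 2*√3378 + 104 = 104 + 2*√3378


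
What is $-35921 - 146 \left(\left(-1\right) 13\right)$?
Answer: $-34023$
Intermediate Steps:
$-35921 - 146 \left(\left(-1\right) 13\right) = -35921 - 146 \left(-13\right) = -35921 - -1898 = -35921 + 1898 = -34023$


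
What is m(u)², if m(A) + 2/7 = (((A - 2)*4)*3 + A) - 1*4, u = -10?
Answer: 1227664/49 ≈ 25054.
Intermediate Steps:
m(A) = -198/7 + 13*A (m(A) = -2/7 + ((((A - 2)*4)*3 + A) - 1*4) = -2/7 + ((((-2 + A)*4)*3 + A) - 4) = -2/7 + (((-8 + 4*A)*3 + A) - 4) = -2/7 + (((-24 + 12*A) + A) - 4) = -2/7 + ((-24 + 13*A) - 4) = -2/7 + (-28 + 13*A) = -198/7 + 13*A)
m(u)² = (-198/7 + 13*(-10))² = (-198/7 - 130)² = (-1108/7)² = 1227664/49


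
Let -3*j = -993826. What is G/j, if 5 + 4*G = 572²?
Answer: 981537/3975304 ≈ 0.24691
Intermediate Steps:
j = 993826/3 (j = -⅓*(-993826) = 993826/3 ≈ 3.3128e+5)
G = 327179/4 (G = -5/4 + (¼)*572² = -5/4 + (¼)*327184 = -5/4 + 81796 = 327179/4 ≈ 81795.)
G/j = 327179/(4*(993826/3)) = (327179/4)*(3/993826) = 981537/3975304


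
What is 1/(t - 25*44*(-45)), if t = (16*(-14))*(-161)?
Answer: 1/85564 ≈ 1.1687e-5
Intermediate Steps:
t = 36064 (t = -224*(-161) = 36064)
1/(t - 25*44*(-45)) = 1/(36064 - 25*44*(-45)) = 1/(36064 - 1100*(-45)) = 1/(36064 + 49500) = 1/85564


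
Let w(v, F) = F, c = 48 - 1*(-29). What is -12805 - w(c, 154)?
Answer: -12959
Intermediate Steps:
c = 77 (c = 48 + 29 = 77)
-12805 - w(c, 154) = -12805 - 1*154 = -12805 - 154 = -12959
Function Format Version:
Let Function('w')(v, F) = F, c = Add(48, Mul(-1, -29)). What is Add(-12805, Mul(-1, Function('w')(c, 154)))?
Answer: -12959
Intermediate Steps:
c = 77 (c = Add(48, 29) = 77)
Add(-12805, Mul(-1, Function('w')(c, 154))) = Add(-12805, Mul(-1, 154)) = Add(-12805, -154) = -12959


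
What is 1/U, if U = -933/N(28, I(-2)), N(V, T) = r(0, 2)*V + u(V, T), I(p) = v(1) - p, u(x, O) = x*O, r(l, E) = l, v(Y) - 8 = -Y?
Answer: -84/311 ≈ -0.27010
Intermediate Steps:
v(Y) = 8 - Y
u(x, O) = O*x
I(p) = 7 - p (I(p) = (8 - 1*1) - p = (8 - 1) - p = 7 - p)
N(V, T) = T*V (N(V, T) = 0*V + T*V = 0 + T*V = T*V)
U = -311/84 (U = -933*1/(28*(7 - 1*(-2))) = -933*1/(28*(7 + 2)) = -933/(9*28) = -933/252 = -933*1/252 = -311/84 ≈ -3.7024)
1/U = 1/(-311/84) = -84/311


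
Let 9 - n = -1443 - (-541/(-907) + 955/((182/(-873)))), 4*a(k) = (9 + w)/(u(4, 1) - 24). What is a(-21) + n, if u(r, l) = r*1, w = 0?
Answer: -20656486633/6602960 ≈ -3128.4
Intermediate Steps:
u(r, l) = r
a(k) = -9/80 (a(k) = ((9 + 0)/(4 - 24))/4 = (9/(-20))/4 = (9*(-1/20))/4 = (¼)*(-9/20) = -9/80)
n = -516393595/165074 (n = 9 - (-1443 - (-541/(-907) + 955/((182/(-873))))) = 9 - (-1443 - (-541*(-1/907) + 955/((182*(-1/873))))) = 9 - (-1443 - (541/907 + 955/(-182/873))) = 9 - (-1443 - (541/907 + 955*(-873/182))) = 9 - (-1443 - (541/907 - 833715/182)) = 9 - (-1443 - 1*(-756081043/165074)) = 9 - (-1443 + 756081043/165074) = 9 - 1*517879261/165074 = 9 - 517879261/165074 = -516393595/165074 ≈ -3128.3)
a(-21) + n = -9/80 - 516393595/165074 = -20656486633/6602960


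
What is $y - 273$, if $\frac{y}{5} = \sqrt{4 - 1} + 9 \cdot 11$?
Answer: $222 + 5 \sqrt{3} \approx 230.66$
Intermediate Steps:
$y = 495 + 5 \sqrt{3}$ ($y = 5 \left(\sqrt{4 - 1} + 9 \cdot 11\right) = 5 \left(\sqrt{3} + 99\right) = 5 \left(99 + \sqrt{3}\right) = 495 + 5 \sqrt{3} \approx 503.66$)
$y - 273 = \left(495 + 5 \sqrt{3}\right) - 273 = 222 + 5 \sqrt{3}$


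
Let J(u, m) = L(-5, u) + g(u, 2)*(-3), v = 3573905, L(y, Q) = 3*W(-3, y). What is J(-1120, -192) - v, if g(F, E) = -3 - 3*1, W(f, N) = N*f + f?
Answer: -3573851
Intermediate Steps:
W(f, N) = f + N*f
L(y, Q) = -9 - 9*y (L(y, Q) = 3*(-3*(1 + y)) = 3*(-3 - 3*y) = -9 - 9*y)
g(F, E) = -6 (g(F, E) = -3 - 3 = -6)
J(u, m) = 54 (J(u, m) = (-9 - 9*(-5)) - 6*(-3) = (-9 + 45) + 18 = 36 + 18 = 54)
J(-1120, -192) - v = 54 - 1*3573905 = 54 - 3573905 = -3573851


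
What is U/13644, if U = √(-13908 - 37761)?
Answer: I*√5741/4548 ≈ 0.01666*I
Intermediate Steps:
U = 3*I*√5741 (U = √(-51669) = 3*I*√5741 ≈ 227.31*I)
U/13644 = (3*I*√5741)/13644 = (3*I*√5741)*(1/13644) = I*√5741/4548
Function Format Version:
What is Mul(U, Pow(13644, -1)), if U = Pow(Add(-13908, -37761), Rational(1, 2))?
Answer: Mul(Rational(1, 4548), I, Pow(5741, Rational(1, 2))) ≈ Mul(0.016660, I)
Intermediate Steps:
U = Mul(3, I, Pow(5741, Rational(1, 2))) (U = Pow(-51669, Rational(1, 2)) = Mul(3, I, Pow(5741, Rational(1, 2))) ≈ Mul(227.31, I))
Mul(U, Pow(13644, -1)) = Mul(Mul(3, I, Pow(5741, Rational(1, 2))), Pow(13644, -1)) = Mul(Mul(3, I, Pow(5741, Rational(1, 2))), Rational(1, 13644)) = Mul(Rational(1, 4548), I, Pow(5741, Rational(1, 2)))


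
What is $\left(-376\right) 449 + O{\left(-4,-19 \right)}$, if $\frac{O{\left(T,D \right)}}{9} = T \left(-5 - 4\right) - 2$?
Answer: $-168518$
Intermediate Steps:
$O{\left(T,D \right)} = -18 - 81 T$ ($O{\left(T,D \right)} = 9 \left(T \left(-5 - 4\right) - 2\right) = 9 \left(T \left(-9\right) - 2\right) = 9 \left(- 9 T - 2\right) = 9 \left(-2 - 9 T\right) = -18 - 81 T$)
$\left(-376\right) 449 + O{\left(-4,-19 \right)} = \left(-376\right) 449 - -306 = -168824 + \left(-18 + 324\right) = -168824 + 306 = -168518$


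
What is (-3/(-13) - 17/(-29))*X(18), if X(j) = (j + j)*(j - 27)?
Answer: -99792/377 ≈ -264.70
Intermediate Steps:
X(j) = 2*j*(-27 + j) (X(j) = (2*j)*(-27 + j) = 2*j*(-27 + j))
(-3/(-13) - 17/(-29))*X(18) = (-3/(-13) - 17/(-29))*(2*18*(-27 + 18)) = (-3*(-1/13) - 17*(-1/29))*(2*18*(-9)) = (3/13 + 17/29)*(-324) = (308/377)*(-324) = -99792/377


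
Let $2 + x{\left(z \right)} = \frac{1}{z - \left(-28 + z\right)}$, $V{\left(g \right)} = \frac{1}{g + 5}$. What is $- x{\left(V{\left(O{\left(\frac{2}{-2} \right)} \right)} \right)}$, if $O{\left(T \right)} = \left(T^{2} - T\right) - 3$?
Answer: $\frac{55}{28} \approx 1.9643$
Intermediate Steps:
$O{\left(T \right)} = -3 + T^{2} - T$
$V{\left(g \right)} = \frac{1}{5 + g}$
$x{\left(z \right)} = - \frac{55}{28}$ ($x{\left(z \right)} = -2 + \frac{1}{z - \left(-28 + z\right)} = -2 + \frac{1}{28} = - \frac{55}{28}$)
$- x{\left(V{\left(O{\left(\frac{2}{-2} \right)} \right)} \right)} = \left(-1\right) \left(- \frac{55}{28}\right) = \frac{55}{28}$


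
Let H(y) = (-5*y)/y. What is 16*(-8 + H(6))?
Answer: -208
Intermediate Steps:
H(y) = -5
16*(-8 + H(6)) = 16*(-8 - 5) = 16*(-13) = -208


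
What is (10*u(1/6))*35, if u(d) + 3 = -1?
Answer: -1400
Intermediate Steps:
u(d) = -4 (u(d) = -3 - 1 = -4)
(10*u(1/6))*35 = (10*(-4))*35 = -40*35 = -1400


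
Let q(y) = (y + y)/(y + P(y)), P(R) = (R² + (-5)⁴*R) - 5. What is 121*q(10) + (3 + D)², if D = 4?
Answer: 62763/1271 ≈ 49.381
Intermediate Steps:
P(R) = -5 + R² + 625*R (P(R) = (R² + 625*R) - 5 = -5 + R² + 625*R)
q(y) = 2*y/(-5 + y² + 626*y) (q(y) = (y + y)/(y + (-5 + y² + 625*y)) = (2*y)/(-5 + y² + 626*y) = 2*y/(-5 + y² + 626*y))
121*q(10) + (3 + D)² = 121*(2*10/(-5 + 10² + 626*10)) + (3 + 4)² = 121*(2*10/(-5 + 100 + 6260)) + 7² = 121*(2*10/6355) + 49 = 121*(2*10*(1/6355)) + 49 = 121*(4/1271) + 49 = 484/1271 + 49 = 62763/1271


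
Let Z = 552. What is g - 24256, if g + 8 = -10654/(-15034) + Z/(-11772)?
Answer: -178922150723/7374177 ≈ -24263.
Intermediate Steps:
g = -54113411/7374177 (g = -8 + (-10654/(-15034) + 552/(-11772)) = -8 + (-10654*(-1/15034) + 552*(-1/11772)) = -8 + (5327/7517 - 46/981) = -8 + 4880005/7374177 = -54113411/7374177 ≈ -7.3382)
g - 24256 = -54113411/7374177 - 24256 = -178922150723/7374177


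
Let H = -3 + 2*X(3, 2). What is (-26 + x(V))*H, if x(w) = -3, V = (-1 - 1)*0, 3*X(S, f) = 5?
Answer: -29/3 ≈ -9.6667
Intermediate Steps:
X(S, f) = 5/3 (X(S, f) = (1/3)*5 = 5/3)
V = 0 (V = -2*0 = 0)
H = 1/3 (H = -3 + 2*(5/3) = -3 + 10/3 = 1/3 ≈ 0.33333)
(-26 + x(V))*H = (-26 - 3)*(1/3) = -29*1/3 = -29/3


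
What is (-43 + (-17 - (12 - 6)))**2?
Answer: 4356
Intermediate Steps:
(-43 + (-17 - (12 - 6)))**2 = (-43 + (-17 - 1*6))**2 = (-43 + (-17 - 6))**2 = (-43 - 23)**2 = (-66)**2 = 4356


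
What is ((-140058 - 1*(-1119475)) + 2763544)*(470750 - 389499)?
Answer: 304119324211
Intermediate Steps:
((-140058 - 1*(-1119475)) + 2763544)*(470750 - 389499) = ((-140058 + 1119475) + 2763544)*81251 = (979417 + 2763544)*81251 = 3742961*81251 = 304119324211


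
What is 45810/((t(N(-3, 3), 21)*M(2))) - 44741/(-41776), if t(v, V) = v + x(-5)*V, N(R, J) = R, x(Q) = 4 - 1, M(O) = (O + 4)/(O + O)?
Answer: 21308725/41776 ≈ 510.07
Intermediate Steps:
M(O) = (4 + O)/(2*O) (M(O) = (4 + O)/((2*O)) = (4 + O)*(1/(2*O)) = (4 + O)/(2*O))
x(Q) = 3
t(v, V) = v + 3*V
45810/((t(N(-3, 3), 21)*M(2))) - 44741/(-41776) = 45810/(((-3 + 3*21)*((½)*(4 + 2)/2))) - 44741/(-41776) = 45810/(((-3 + 63)*((½)*(½)*6))) - 44741*(-1/41776) = 45810/((60*(3/2))) + 44741/41776 = 45810/90 + 44741/41776 = 45810*(1/90) + 44741/41776 = 509 + 44741/41776 = 21308725/41776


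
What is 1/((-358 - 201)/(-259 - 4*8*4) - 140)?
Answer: -9/1247 ≈ -0.0072173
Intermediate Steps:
1/((-358 - 201)/(-259 - 4*8*4) - 140) = 1/(-559/(-259 - 32*4) - 140) = 1/(-559/(-259 - 128) - 140) = 1/(-559/(-387) - 140) = 1/(-559*(-1/387) - 140) = 1/(13/9 - 140) = 1/(-1247/9) = -9/1247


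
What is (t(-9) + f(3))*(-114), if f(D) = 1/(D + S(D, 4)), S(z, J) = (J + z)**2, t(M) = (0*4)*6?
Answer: -57/26 ≈ -2.1923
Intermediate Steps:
t(M) = 0 (t(M) = 0*6 = 0)
f(D) = 1/(D + (4 + D)**2)
(t(-9) + f(3))*(-114) = (0 + 1/(3 + (4 + 3)**2))*(-114) = (0 + 1/(3 + 7**2))*(-114) = (0 + 1/(3 + 49))*(-114) = (0 + 1/52)*(-114) = (1/52)*(-114) = -57/26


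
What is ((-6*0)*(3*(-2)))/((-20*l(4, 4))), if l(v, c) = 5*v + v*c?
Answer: 0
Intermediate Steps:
l(v, c) = 5*v + c*v
((-6*0)*(3*(-2)))/((-20*l(4, 4))) = ((-6*0)*(3*(-2)))/((-80*(5 + 4))) = (0*(-6))/((-80*9)) = 0/((-20*36)) = 0/(-720) = 0*(-1/720) = 0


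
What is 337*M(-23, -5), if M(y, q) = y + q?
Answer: -9436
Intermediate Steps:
M(y, q) = q + y
337*M(-23, -5) = 337*(-5 - 23) = 337*(-28) = -9436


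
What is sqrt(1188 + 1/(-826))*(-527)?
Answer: -527*sqrt(810543062)/826 ≈ -18164.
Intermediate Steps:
sqrt(1188 + 1/(-826))*(-527) = sqrt(1188 - 1/826)*(-527) = sqrt(981287/826)*(-527) = (sqrt(810543062)/826)*(-527) = -527*sqrt(810543062)/826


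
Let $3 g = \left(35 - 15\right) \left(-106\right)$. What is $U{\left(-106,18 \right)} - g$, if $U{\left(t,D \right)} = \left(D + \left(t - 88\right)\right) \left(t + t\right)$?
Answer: $\frac{114056}{3} \approx 38019.0$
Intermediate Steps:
$U{\left(t,D \right)} = 2 t \left(-88 + D + t\right)$ ($U{\left(t,D \right)} = \left(D + \left(-88 + t\right)\right) 2 t = \left(-88 + D + t\right) 2 t = 2 t \left(-88 + D + t\right)$)
$g = - \frac{2120}{3}$ ($g = \frac{\left(35 - 15\right) \left(-106\right)}{3} = \frac{20 \left(-106\right)}{3} = \frac{1}{3} \left(-2120\right) = - \frac{2120}{3} \approx -706.67$)
$U{\left(-106,18 \right)} - g = 2 \left(-106\right) \left(-88 + 18 - 106\right) - - \frac{2120}{3} = 2 \left(-106\right) \left(-176\right) + \frac{2120}{3} = 37312 + \frac{2120}{3} = \frac{114056}{3}$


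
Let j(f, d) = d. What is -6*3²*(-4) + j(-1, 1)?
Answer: 217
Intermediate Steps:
-6*3²*(-4) + j(-1, 1) = -6*3²*(-4) + 1 = -54*(-4) + 1 = -6*(-36) + 1 = 216 + 1 = 217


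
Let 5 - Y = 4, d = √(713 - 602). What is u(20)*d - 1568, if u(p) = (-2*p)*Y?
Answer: -1568 - 40*√111 ≈ -1989.4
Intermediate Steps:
d = √111 ≈ 10.536
Y = 1 (Y = 5 - 1*4 = 5 - 4 = 1)
u(p) = -2*p (u(p) = -2*p*1 = -2*p)
u(20)*d - 1568 = (-2*20)*√111 - 1568 = -40*√111 - 1568 = -1568 - 40*√111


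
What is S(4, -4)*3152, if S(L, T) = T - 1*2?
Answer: -18912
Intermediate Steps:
S(L, T) = -2 + T (S(L, T) = T - 2 = -2 + T)
S(4, -4)*3152 = (-2 - 4)*3152 = -6*3152 = -18912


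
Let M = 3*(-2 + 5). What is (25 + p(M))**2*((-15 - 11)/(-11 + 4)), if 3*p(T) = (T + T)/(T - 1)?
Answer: 137917/56 ≈ 2462.8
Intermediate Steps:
M = 9 (M = 3*3 = 9)
p(T) = 2*T/(3*(-1 + T)) (p(T) = ((T + T)/(T - 1))/3 = ((2*T)/(-1 + T))/3 = (2*T/(-1 + T))/3 = 2*T/(3*(-1 + T)))
(25 + p(M))**2*((-15 - 11)/(-11 + 4)) = (25 + (2/3)*9/(-1 + 9))**2*((-15 - 11)/(-11 + 4)) = (25 + (2/3)*9/8)**2*(-26/(-7)) = (25 + (2/3)*9*(1/8))**2*(-26*(-1/7)) = (25 + 3/4)**2*(26/7) = (103/4)**2*(26/7) = (10609/16)*(26/7) = 137917/56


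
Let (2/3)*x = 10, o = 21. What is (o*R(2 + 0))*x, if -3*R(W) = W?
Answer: -210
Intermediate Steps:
x = 15 (x = (3/2)*10 = 15)
R(W) = -W/3
(o*R(2 + 0))*x = (21*(-(2 + 0)/3))*15 = (21*(-⅓*2))*15 = (21*(-⅔))*15 = -14*15 = -210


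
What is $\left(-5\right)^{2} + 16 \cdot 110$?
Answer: $1785$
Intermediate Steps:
$\left(-5\right)^{2} + 16 \cdot 110 = 25 + 1760 = 1785$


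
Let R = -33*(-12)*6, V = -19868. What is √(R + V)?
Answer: 2*I*√4373 ≈ 132.26*I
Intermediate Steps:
R = 2376 (R = 396*6 = 2376)
√(R + V) = √(2376 - 19868) = √(-17492) = 2*I*√4373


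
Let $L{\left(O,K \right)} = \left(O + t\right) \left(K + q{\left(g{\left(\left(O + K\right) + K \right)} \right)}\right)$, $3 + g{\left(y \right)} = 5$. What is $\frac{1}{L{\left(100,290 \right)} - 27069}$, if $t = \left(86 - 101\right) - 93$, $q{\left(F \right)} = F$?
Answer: $- \frac{1}{29405} \approx -3.4008 \cdot 10^{-5}$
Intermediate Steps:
$g{\left(y \right)} = 2$ ($g{\left(y \right)} = -3 + 5 = 2$)
$t = -108$ ($t = -15 - 93 = -108$)
$L{\left(O,K \right)} = \left(-108 + O\right) \left(2 + K\right)$ ($L{\left(O,K \right)} = \left(O - 108\right) \left(K + 2\right) = \left(-108 + O\right) \left(2 + K\right)$)
$\frac{1}{L{\left(100,290 \right)} - 27069} = \frac{1}{\left(-216 - 31320 + 2 \cdot 100 + 290 \cdot 100\right) - 27069} = \frac{1}{\left(-216 - 31320 + 200 + 29000\right) - 27069} = \frac{1}{-2336 - 27069} = \frac{1}{-29405} = - \frac{1}{29405}$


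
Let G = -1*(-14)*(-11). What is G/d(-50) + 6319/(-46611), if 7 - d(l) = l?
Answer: -2512759/885609 ≈ -2.8373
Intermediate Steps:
d(l) = 7 - l
G = -154 (G = 14*(-11) = -154)
G/d(-50) + 6319/(-46611) = -154/(7 - 1*(-50)) + 6319/(-46611) = -154/(7 + 50) + 6319*(-1/46611) = -154/57 - 6319/46611 = -2512759/885609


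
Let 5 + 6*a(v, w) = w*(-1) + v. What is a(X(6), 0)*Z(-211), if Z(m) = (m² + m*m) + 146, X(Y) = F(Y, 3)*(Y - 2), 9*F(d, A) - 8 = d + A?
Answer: 1025662/27 ≈ 37988.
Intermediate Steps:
F(d, A) = 8/9 + A/9 + d/9 (F(d, A) = 8/9 + (d + A)/9 = 8/9 + (A + d)/9 = 8/9 + (A/9 + d/9) = 8/9 + A/9 + d/9)
X(Y) = (-2 + Y)*(11/9 + Y/9) (X(Y) = (8/9 + (⅑)*3 + Y/9)*(Y - 2) = (8/9 + ⅓ + Y/9)*(-2 + Y) = (11/9 + Y/9)*(-2 + Y) = (-2 + Y)*(11/9 + Y/9))
a(v, w) = -⅚ - w/6 + v/6 (a(v, w) = -⅚ + (w*(-1) + v)/6 = -⅚ + (-w + v)/6 = -⅚ + (v - w)/6 = -⅚ + (-w/6 + v/6) = -⅚ - w/6 + v/6)
Z(m) = 146 + 2*m² (Z(m) = (m² + m²) + 146 = 2*m² + 146 = 146 + 2*m²)
a(X(6), 0)*Z(-211) = (-⅚ - ⅙*0 + ((-2 + 6)*(11 + 6)/9)/6)*(146 + 2*(-211)²) = (-⅚ + 0 + ((⅑)*4*17)/6)*(146 + 2*44521) = (-⅚ + 0 + (⅙)*(68/9))*(146 + 89042) = (-⅚ + 0 + 34/27)*89188 = (23/54)*89188 = 1025662/27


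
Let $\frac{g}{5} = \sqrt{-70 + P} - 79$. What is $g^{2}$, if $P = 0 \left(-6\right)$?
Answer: $154275 - 3950 i \sqrt{70} \approx 1.5428 \cdot 10^{5} - 33048.0 i$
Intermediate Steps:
$P = 0$
$g = -395 + 5 i \sqrt{70}$ ($g = 5 \left(\sqrt{-70 + 0} - 79\right) = 5 \left(\sqrt{-70} - 79\right) = 5 \left(i \sqrt{70} - 79\right) = 5 \left(-79 + i \sqrt{70}\right) = -395 + 5 i \sqrt{70} \approx -395.0 + 41.833 i$)
$g^{2} = \left(-395 + 5 i \sqrt{70}\right)^{2}$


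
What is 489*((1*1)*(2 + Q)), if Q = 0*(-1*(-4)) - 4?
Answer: -978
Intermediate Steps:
Q = -4 (Q = 0*4 - 4 = 0 - 4 = -4)
489*((1*1)*(2 + Q)) = 489*((1*1)*(2 - 4)) = 489*(1*(-2)) = 489*(-2) = -978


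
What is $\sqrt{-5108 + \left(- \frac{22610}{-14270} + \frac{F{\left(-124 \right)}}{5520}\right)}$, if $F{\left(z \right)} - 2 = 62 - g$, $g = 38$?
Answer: $\frac{i \sqrt{19802584400802870}}{1969260} \approx 71.459 i$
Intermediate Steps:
$F{\left(z \right)} = 26$ ($F{\left(z \right)} = 2 + \left(62 - 38\right) = 2 + 24 = 26$)
$\sqrt{-5108 + \left(- \frac{22610}{-14270} + \frac{F{\left(-124 \right)}}{5520}\right)} = \sqrt{-5108 + \left(- \frac{22610}{-14270} + \frac{26}{5520}\right)} = \sqrt{-5108 + \left(\left(-22610\right) \left(- \frac{1}{14270}\right) + 26 \cdot \frac{1}{5520}\right)} = \sqrt{-5108 + \left(\frac{2261}{1427} + \frac{13}{2760}\right)} = \sqrt{-5108 + \frac{6258911}{3938520}} = \sqrt{- \frac{20111701249}{3938520}} = \frac{i \sqrt{19802584400802870}}{1969260}$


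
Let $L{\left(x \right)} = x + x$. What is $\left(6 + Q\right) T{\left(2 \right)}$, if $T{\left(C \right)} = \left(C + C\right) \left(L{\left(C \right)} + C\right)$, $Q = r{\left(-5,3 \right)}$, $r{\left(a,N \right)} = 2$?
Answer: $192$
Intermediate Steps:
$L{\left(x \right)} = 2 x$
$Q = 2$
$T{\left(C \right)} = 6 C^{2}$ ($T{\left(C \right)} = \left(C + C\right) \left(2 C + C\right) = 2 C 3 C = 6 C^{2}$)
$\left(6 + Q\right) T{\left(2 \right)} = \left(6 + 2\right) 6 \cdot 2^{2} = 8 \cdot 6 \cdot 4 = 8 \cdot 24 = 192$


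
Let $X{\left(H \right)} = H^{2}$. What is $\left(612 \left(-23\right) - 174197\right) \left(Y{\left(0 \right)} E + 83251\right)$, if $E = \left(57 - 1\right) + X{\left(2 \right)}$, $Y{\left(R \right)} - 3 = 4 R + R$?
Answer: $-15707804663$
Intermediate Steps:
$Y{\left(R \right)} = 3 + 5 R$ ($Y{\left(R \right)} = 3 + \left(4 R + R\right) = 3 + 5 R$)
$E = 60$ ($E = \left(57 - 1\right) + 2^{2} = 56 + 4 = 60$)
$\left(612 \left(-23\right) - 174197\right) \left(Y{\left(0 \right)} E + 83251\right) = \left(612 \left(-23\right) - 174197\right) \left(\left(3 + 5 \cdot 0\right) 60 + 83251\right) = \left(-14076 - 174197\right) \left(\left(3 + 0\right) 60 + 83251\right) = - 188273 \left(3 \cdot 60 + 83251\right) = - 188273 \left(180 + 83251\right) = \left(-188273\right) 83431 = -15707804663$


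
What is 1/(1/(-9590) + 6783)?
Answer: 9590/65048969 ≈ 0.00014743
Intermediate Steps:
1/(1/(-9590) + 6783) = 1/(-1/9590 + 6783) = 1/(65048969/9590) = 9590/65048969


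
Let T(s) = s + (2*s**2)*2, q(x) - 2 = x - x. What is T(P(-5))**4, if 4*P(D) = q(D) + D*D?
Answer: 1275989841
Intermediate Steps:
q(x) = 2 (q(x) = 2 + (x - x) = 2 + 0 = 2)
P(D) = 1/2 + D**2/4 (P(D) = (2 + D*D)/4 = (2 + D**2)/4 = 1/2 + D**2/4)
T(s) = s + 4*s**2
T(P(-5))**4 = ((1/2 + (1/4)*(-5)**2)*(1 + 4*(1/2 + (1/4)*(-5)**2)))**4 = ((1/2 + (1/4)*25)*(1 + 4*(1/2 + (1/4)*25)))**4 = ((1/2 + 25/4)*(1 + 4*(1/2 + 25/4)))**4 = (27*(1 + 4*(27/4))/4)**4 = (27*(1 + 27)/4)**4 = ((27/4)*28)**4 = 189**4 = 1275989841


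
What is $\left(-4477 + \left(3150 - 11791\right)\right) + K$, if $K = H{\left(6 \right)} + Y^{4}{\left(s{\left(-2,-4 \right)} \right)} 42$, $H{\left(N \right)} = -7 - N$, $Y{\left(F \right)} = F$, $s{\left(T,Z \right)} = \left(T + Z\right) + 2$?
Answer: $-2379$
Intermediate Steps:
$s{\left(T,Z \right)} = 2 + T + Z$
$K = 10739$ ($K = \left(-7 - 6\right) + \left(2 - 2 - 4\right)^{4} \cdot 42 = \left(-7 - 6\right) + \left(-4\right)^{4} \cdot 42 = -13 + 256 \cdot 42 = -13 + 10752 = 10739$)
$\left(-4477 + \left(3150 - 11791\right)\right) + K = \left(-4477 + \left(3150 - 11791\right)\right) + 10739 = \left(-4477 - 8641\right) + 10739 = -13118 + 10739 = -2379$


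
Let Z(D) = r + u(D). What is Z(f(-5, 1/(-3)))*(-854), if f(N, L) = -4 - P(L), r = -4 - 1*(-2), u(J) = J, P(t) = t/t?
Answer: 5978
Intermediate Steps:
P(t) = 1
r = -2 (r = -4 + 2 = -2)
f(N, L) = -5 (f(N, L) = -4 - 1*1 = -4 - 1 = -5)
Z(D) = -2 + D
Z(f(-5, 1/(-3)))*(-854) = (-2 - 5)*(-854) = -7*(-854) = 5978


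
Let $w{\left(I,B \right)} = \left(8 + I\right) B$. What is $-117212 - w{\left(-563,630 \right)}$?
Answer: $232438$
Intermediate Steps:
$w{\left(I,B \right)} = B \left(8 + I\right)$
$-117212 - w{\left(-563,630 \right)} = -117212 - 630 \left(8 - 563\right) = -117212 - 630 \left(-555\right) = -117212 - -349650 = -117212 + 349650 = 232438$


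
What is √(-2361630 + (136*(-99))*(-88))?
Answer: I*√1176798 ≈ 1084.8*I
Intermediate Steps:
√(-2361630 + (136*(-99))*(-88)) = √(-2361630 - 13464*(-88)) = √(-2361630 + 1184832) = √(-1176798) = I*√1176798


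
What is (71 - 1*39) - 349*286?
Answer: -99782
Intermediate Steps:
(71 - 1*39) - 349*286 = (71 - 39) - 99814 = 32 - 99814 = -99782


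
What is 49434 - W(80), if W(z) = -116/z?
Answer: 988709/20 ≈ 49435.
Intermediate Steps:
49434 - W(80) = 49434 - (-116)/80 = 49434 - 1*(-29/20) = 49434 + 29/20 = 988709/20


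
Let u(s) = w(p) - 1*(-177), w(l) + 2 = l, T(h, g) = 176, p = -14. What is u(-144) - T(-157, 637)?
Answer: -15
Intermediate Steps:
w(l) = -2 + l
u(s) = 161 (u(s) = (-2 - 14) - 1*(-177) = -16 + 177 = 161)
u(-144) - T(-157, 637) = 161 - 1*176 = 161 - 176 = -15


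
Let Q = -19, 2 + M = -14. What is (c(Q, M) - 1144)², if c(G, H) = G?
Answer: 1352569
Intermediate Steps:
M = -16 (M = -2 - 14 = -16)
(c(Q, M) - 1144)² = (-19 - 1144)² = (-1163)² = 1352569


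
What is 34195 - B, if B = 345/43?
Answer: 1470040/43 ≈ 34187.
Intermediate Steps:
B = 345/43 (B = 345*(1/43) = 345/43 ≈ 8.0233)
34195 - B = 34195 - 1*345/43 = 34195 - 345/43 = 1470040/43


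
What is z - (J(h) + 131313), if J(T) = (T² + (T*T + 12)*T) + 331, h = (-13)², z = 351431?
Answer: -4637611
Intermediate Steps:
h = 169
J(T) = 331 + T² + T*(12 + T²) (J(T) = (T² + (T² + 12)*T) + 331 = (T² + (12 + T²)*T) + 331 = (T² + T*(12 + T²)) + 331 = 331 + T² + T*(12 + T²))
z - (J(h) + 131313) = 351431 - ((331 + 169² + 169³ + 12*169) + 131313) = 351431 - ((331 + 28561 + 4826809 + 2028) + 131313) = 351431 - (4857729 + 131313) = 351431 - 1*4989042 = 351431 - 4989042 = -4637611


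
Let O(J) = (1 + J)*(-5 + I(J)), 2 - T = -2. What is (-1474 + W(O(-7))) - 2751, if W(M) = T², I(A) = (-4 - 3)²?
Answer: -4209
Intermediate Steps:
T = 4 (T = 2 - 1*(-2) = 2 + 2 = 4)
I(A) = 49 (I(A) = (-7)² = 49)
O(J) = 44 + 44*J (O(J) = (1 + J)*(-5 + 49) = (1 + J)*44 = 44 + 44*J)
W(M) = 16 (W(M) = 4² = 16)
(-1474 + W(O(-7))) - 2751 = (-1474 + 16) - 2751 = -1458 - 2751 = -4209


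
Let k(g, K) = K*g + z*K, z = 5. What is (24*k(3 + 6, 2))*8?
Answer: 5376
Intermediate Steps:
k(g, K) = 5*K + K*g (k(g, K) = K*g + 5*K = 5*K + K*g)
(24*k(3 + 6, 2))*8 = (24*(2*(5 + (3 + 6))))*8 = (24*(2*(5 + 9)))*8 = (24*(2*14))*8 = (24*28)*8 = 672*8 = 5376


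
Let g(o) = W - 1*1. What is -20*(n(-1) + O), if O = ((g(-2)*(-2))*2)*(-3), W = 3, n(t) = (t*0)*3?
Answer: -480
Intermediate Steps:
n(t) = 0 (n(t) = 0*3 = 0)
g(o) = 2 (g(o) = 3 - 1*1 = 3 - 1 = 2)
O = 24 (O = ((2*(-2))*2)*(-3) = -4*2*(-3) = -8*(-3) = 24)
-20*(n(-1) + O) = -20*(0 + 24) = -20*24 = -480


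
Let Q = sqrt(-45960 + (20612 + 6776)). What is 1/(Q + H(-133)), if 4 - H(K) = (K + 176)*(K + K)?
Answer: 5721/65468968 - I*sqrt(4643)/65468968 ≈ 8.7385e-5 - 1.0408e-6*I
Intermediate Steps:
Q = 2*I*sqrt(4643) (Q = sqrt(-45960 + 27388) = sqrt(-18572) = 2*I*sqrt(4643) ≈ 136.28*I)
H(K) = 4 - 2*K*(176 + K) (H(K) = 4 - (K + 176)*(K + K) = 4 - (176 + K)*2*K = 4 - 2*K*(176 + K))
1/(Q + H(-133)) = 1/(2*I*sqrt(4643) + (4 - 352*(-133) - 2*(-133)**2)) = 1/(2*I*sqrt(4643) + (4 + 46816 - 2*17689)) = 1/(2*I*sqrt(4643) + (4 + 46816 - 35378)) = 1/(2*I*sqrt(4643) + 11442) = 1/(11442 + 2*I*sqrt(4643))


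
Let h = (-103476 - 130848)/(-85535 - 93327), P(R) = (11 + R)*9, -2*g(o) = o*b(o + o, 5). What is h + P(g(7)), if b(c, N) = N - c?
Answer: 68649039/178862 ≈ 383.81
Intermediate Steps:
g(o) = -o*(5 - 2*o)/2 (g(o) = -o*(5 - (o + o))/2 = -o*(5 - 2*o)/2)
P(R) = 99 + 9*R
h = 117162/89431 (h = -234324/(-178862) = -234324*(-1/178862) = 117162/89431 ≈ 1.3101)
h + P(g(7)) = 117162/89431 + (99 + 9*((½)*7*(-5 + 2*7))) = 117162/89431 + (99 + 9*((½)*7*(-5 + 14))) = 117162/89431 + (99 + 9*((½)*7*9)) = 117162/89431 + (99 + 9*(63/2)) = 117162/89431 + (99 + 567/2) = 117162/89431 + 765/2 = 68649039/178862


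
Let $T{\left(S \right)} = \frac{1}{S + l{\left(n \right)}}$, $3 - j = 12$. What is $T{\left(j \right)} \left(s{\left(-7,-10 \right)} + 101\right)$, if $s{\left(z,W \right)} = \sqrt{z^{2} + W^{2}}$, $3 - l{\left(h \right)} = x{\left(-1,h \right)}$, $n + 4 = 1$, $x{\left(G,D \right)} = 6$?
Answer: $- \frac{101}{12} - \frac{\sqrt{149}}{12} \approx -9.4339$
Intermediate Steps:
$j = -9$ ($j = 3 - 12 = -9$)
$n = -3$ ($n = -4 + 1 = -3$)
$l{\left(h \right)} = -3$ ($l{\left(h \right)} = 3 - 6 = -3$)
$T{\left(S \right)} = \frac{1}{-3 + S}$ ($T{\left(S \right)} = \frac{1}{S - 3} = \frac{1}{-3 + S}$)
$s{\left(z,W \right)} = \sqrt{W^{2} + z^{2}}$
$T{\left(j \right)} \left(s{\left(-7,-10 \right)} + 101\right) = \frac{\sqrt{\left(-10\right)^{2} + \left(-7\right)^{2}} + 101}{-3 - 9} = \frac{\sqrt{100 + 49} + 101}{-12} = - \frac{\sqrt{149} + 101}{12} = - \frac{101 + \sqrt{149}}{12} = - \frac{101}{12} - \frac{\sqrt{149}}{12}$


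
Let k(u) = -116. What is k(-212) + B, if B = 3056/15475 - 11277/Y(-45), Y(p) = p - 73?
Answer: -36949617/1826050 ≈ -20.235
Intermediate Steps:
Y(p) = -73 + p
B = 174872183/1826050 (B = 3056/15475 - 11277/(-73 - 45) = 3056*(1/15475) - 11277/(-118) = 3056/15475 - 11277*(-1/118) = 3056/15475 + 11277/118 = 174872183/1826050 ≈ 95.765)
k(-212) + B = -116 + 174872183/1826050 = -36949617/1826050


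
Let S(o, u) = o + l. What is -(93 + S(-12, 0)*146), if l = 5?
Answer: 929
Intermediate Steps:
S(o, u) = 5 + o (S(o, u) = o + 5 = 5 + o)
-(93 + S(-12, 0)*146) = -(93 + (5 - 12)*146) = -(93 - 7*146) = -(93 - 1022) = -1*(-929) = 929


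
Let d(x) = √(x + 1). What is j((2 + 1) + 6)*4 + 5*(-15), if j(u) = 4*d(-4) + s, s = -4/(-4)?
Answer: -71 + 16*I*√3 ≈ -71.0 + 27.713*I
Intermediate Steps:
s = 1 (s = -4*(-¼) = 1)
d(x) = √(1 + x)
j(u) = 1 + 4*I*√3 (j(u) = 4*√(1 - 4) + 1 = 4*√(-3) + 1 = 4*(I*√3) + 1 = 4*I*√3 + 1 = 1 + 4*I*√3)
j((2 + 1) + 6)*4 + 5*(-15) = (1 + 4*I*√3)*4 + 5*(-15) = (4 + 16*I*√3) - 75 = -71 + 16*I*√3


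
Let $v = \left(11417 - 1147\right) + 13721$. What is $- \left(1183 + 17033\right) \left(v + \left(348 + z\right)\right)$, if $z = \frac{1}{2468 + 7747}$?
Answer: $- \frac{503212721264}{1135} \approx -4.4336 \cdot 10^{8}$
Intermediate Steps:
$z = \frac{1}{10215} \approx 9.7895 \cdot 10^{-5}$
$v = 23991$ ($v = 10270 + 13721 = 23991$)
$- \left(1183 + 17033\right) \left(v + \left(348 + z\right)\right) = - \left(1183 + 17033\right) \left(23991 + \left(348 + \frac{1}{10215}\right)\right) = - 18216 \left(23991 + \frac{3554821}{10215}\right) = - \frac{18216 \cdot 248622886}{10215} = \left(-1\right) \frac{503212721264}{1135} = - \frac{503212721264}{1135}$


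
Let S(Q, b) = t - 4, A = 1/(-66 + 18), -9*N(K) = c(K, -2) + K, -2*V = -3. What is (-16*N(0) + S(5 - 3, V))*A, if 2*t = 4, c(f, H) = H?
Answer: 25/216 ≈ 0.11574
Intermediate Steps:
V = 3/2 (V = -1/2*(-3) = 3/2 ≈ 1.5000)
t = 2 (t = (1/2)*4 = 2)
N(K) = 2/9 - K/9 (N(K) = -(-2 + K)/9 = 2/9 - K/9)
A = -1/48 (A = 1/(-48) = -1/48 ≈ -0.020833)
S(Q, b) = -2 (S(Q, b) = 2 - 4 = -2)
(-16*N(0) + S(5 - 3, V))*A = (-16*(2/9 - 1/9*0) - 2)*(-1/48) = (-16*(2/9 + 0) - 2)*(-1/48) = (-16*2/9 - 2)*(-1/48) = (-32/9 - 2)*(-1/48) = -50/9*(-1/48) = 25/216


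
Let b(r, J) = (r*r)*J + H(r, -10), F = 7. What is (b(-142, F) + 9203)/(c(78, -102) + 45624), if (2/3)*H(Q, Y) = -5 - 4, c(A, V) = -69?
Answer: 20045/6074 ≈ 3.3001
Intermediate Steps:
H(Q, Y) = -27/2 (H(Q, Y) = 3*(-5 - 4)/2 = (3/2)*(-9) = -27/2)
b(r, J) = -27/2 + J*r² (b(r, J) = (r*r)*J - 27/2 = r²*J - 27/2 = J*r² - 27/2 = -27/2 + J*r²)
(b(-142, F) + 9203)/(c(78, -102) + 45624) = ((-27/2 + 7*(-142)²) + 9203)/(-69 + 45624) = ((-27/2 + 7*20164) + 9203)/45555 = ((-27/2 + 141148) + 9203)*(1/45555) = (282269/2 + 9203)*(1/45555) = (300675/2)*(1/45555) = 20045/6074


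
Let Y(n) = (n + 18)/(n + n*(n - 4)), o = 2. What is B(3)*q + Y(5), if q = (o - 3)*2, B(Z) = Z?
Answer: -37/10 ≈ -3.7000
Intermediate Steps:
Y(n) = (18 + n)/(n + n*(-4 + n))
q = -2 (q = (2 - 3)*2 = -1*2 = -2)
B(3)*q + Y(5) = 3*(-2) + (18 + 5)/(5*(-3 + 5)) = -6 + (⅕)*23/2 = -6 + (⅕)*(½)*23 = -6 + 23/10 = -37/10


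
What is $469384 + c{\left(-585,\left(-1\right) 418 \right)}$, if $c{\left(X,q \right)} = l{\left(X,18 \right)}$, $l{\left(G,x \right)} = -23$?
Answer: $469361$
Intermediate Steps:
$c{\left(X,q \right)} = -23$
$469384 + c{\left(-585,\left(-1\right) 418 \right)} = 469384 - 23 = 469361$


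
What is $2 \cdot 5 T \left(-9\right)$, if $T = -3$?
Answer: $270$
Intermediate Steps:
$2 \cdot 5 T \left(-9\right) = 2 \cdot 5 \left(-3\right) \left(-9\right) = 10 \left(-3\right) \left(-9\right) = \left(-30\right) \left(-9\right) = 270$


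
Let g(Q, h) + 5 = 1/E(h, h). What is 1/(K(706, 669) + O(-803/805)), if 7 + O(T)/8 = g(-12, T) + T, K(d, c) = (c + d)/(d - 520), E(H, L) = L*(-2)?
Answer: -120233190/11130910807 ≈ -0.010802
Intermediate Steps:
E(H, L) = -2*L
K(d, c) = (c + d)/(-520 + d)
g(Q, h) = -5 - 1/(2*h) (g(Q, h) = -5 + 1/(-2*h) = -5 - 1/(2*h))
O(T) = -96 - 4/T + 8*T (O(T) = -56 + 8*((-5 - 1/(2*T)) + T) = -56 + 8*(-5 + T - 1/(2*T)) = -56 + (-40 - 4/T + 8*T) = -96 - 4/T + 8*T)
1/(K(706, 669) + O(-803/805)) = 1/((669 + 706)/(-520 + 706) + (-96 - 4/((-803/805)) + 8*(-803/805))) = 1/(1375/186 + (-96 - 4/((-803*1/805)) + 8*(-803*1/805))) = 1/((1/186)*1375 + (-96 - 4/(-803/805) + 8*(-803/805))) = 1/(1375/186 + (-96 - 4*(-805/803) - 6424/805)) = 1/(1375/186 + (-96 + 3220/803 - 6424/805)) = 1/(1375/186 - 64622212/646415) = 1/(-11130910807/120233190) = -120233190/11130910807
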